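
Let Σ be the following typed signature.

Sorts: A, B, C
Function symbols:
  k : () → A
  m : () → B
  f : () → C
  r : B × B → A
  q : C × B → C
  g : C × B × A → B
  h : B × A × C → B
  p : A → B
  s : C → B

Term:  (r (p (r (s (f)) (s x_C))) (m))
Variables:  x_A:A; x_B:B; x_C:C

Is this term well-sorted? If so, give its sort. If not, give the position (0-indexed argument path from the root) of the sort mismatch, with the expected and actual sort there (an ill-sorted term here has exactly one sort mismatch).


        (f) : C
      (s (f)) : B
        x_C : C
      (s x_C) : B
    (r (s (f)) (s x_C)) : A
  (p (r (s (f)) (s x_C))) : B
  (m) : B
(r (p (r (s (f)) (s x_C))) (m)) : A

well-sorted; sort = A


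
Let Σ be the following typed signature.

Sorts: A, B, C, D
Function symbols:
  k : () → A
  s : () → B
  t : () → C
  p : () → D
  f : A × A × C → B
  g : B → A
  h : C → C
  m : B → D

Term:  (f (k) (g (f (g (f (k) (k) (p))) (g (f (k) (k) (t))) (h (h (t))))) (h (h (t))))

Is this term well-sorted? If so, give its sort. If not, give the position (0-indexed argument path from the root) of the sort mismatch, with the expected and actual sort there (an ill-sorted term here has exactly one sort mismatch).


ill-sorted at position [1, 0, 0, 0, 2]: expected C, got D

  (k) : A
          (k) : A
          (k) : A
          (p) : D
        (f (k) (k) (p)) : ✗ arg 2 at [1, 0, 0, 0, 2] has sort D, expected C
          (k) : A
          (k) : A
          (t) : C
        (f (k) (k) (t)) : B
      (g (f (k) (k) (t))) : A
          (t) : C
        (h (t)) : C
      (h (h (t))) : C
      (t) : C
    (h (t)) : C
  (h (h (t))) : C


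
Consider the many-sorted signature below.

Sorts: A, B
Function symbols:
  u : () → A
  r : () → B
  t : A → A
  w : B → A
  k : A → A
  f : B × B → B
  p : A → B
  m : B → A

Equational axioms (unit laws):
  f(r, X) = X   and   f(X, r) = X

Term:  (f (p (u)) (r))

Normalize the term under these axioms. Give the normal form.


1. (f (p (u)) (r))  →  (p (u))

normal form = (p (u))


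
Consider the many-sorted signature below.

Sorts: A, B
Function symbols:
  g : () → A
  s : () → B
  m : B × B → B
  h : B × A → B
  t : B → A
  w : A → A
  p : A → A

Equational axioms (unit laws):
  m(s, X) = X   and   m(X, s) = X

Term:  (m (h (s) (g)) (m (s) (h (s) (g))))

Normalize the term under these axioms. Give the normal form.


normal form = (m (h (s) (g)) (h (s) (g)))

1. (m (h (s) (g)) (m (s) (h (s) (g))))  →  (m (h (s) (g)) (h (s) (g)))


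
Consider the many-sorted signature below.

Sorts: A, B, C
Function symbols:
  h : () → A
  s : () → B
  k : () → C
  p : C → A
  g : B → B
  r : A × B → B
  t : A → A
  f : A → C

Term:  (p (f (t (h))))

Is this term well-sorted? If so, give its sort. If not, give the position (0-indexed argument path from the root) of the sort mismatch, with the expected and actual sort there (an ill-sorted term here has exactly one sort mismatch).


well-sorted; sort = A

      (h) : A
    (t (h)) : A
  (f (t (h))) : C
(p (f (t (h)))) : A


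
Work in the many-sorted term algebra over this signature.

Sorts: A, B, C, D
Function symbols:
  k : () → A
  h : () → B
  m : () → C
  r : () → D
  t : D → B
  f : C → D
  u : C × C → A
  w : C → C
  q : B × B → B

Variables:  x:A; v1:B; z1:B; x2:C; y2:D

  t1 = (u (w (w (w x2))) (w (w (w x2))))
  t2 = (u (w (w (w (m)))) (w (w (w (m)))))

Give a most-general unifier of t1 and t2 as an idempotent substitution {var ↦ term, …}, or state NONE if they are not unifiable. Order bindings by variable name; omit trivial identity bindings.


{x2 ↦ (m)}


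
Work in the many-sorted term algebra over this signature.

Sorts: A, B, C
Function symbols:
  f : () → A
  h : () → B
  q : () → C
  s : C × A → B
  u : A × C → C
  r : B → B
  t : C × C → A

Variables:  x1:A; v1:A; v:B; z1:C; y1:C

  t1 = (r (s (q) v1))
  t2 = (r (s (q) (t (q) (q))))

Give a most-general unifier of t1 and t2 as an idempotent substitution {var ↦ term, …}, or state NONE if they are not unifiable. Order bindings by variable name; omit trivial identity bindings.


{v1 ↦ (t (q) (q))}


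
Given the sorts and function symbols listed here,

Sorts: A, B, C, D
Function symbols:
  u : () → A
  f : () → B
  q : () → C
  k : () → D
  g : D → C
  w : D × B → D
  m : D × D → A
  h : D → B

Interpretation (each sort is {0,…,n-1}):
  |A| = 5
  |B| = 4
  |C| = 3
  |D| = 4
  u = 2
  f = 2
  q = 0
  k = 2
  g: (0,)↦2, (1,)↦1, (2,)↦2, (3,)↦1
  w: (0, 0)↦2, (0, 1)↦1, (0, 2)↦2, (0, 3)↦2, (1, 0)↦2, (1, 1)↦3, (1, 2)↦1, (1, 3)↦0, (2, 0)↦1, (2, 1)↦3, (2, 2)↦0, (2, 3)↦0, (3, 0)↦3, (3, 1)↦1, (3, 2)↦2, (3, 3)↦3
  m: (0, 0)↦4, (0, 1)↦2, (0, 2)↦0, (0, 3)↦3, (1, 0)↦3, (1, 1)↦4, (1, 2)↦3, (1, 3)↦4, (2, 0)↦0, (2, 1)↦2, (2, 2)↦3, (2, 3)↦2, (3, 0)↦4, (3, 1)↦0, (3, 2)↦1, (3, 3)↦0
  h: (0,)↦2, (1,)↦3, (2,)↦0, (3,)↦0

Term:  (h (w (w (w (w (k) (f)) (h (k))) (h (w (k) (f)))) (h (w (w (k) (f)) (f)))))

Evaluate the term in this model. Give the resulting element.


  k = 2
  f = 2
  (w (k) (f)) = w(2, 2) = 0
  k = 2
  (h (k)) = h(2,) = 0
  (w (w (k) (f)) (h (k))) = w(0, 0) = 2
  k = 2
  f = 2
  (w (k) (f)) = w(2, 2) = 0
  (h (w (k) (f))) = h(0,) = 2
  (w (w (w (k) (f)) (h (k))) (h (w (k) (f)))) = w(2, 2) = 0
  k = 2
  f = 2
  (w (k) (f)) = w(2, 2) = 0
  f = 2
  (w (w (k) (f)) (f)) = w(0, 2) = 2
  (h (w (w (k) (f)) (f))) = h(2,) = 0
  (w (w (w (w (k) (f)) (h (k))) (h (w (k) (f)))) (h (w (w (k) (f)) (f)))) = w(0, 0) = 2
  (h (w (w (w (w (k) (f)) (h (k))) (h (w (k) (f)))) (h (w (w (k) (f)) (f))))) = h(2,) = 0

value = 0


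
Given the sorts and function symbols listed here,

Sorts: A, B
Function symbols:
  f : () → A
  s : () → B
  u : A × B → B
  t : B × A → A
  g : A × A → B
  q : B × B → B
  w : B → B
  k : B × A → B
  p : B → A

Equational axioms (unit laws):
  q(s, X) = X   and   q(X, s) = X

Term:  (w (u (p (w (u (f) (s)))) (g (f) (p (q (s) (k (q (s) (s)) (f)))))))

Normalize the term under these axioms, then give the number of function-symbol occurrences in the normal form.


1. (w (u (p (w (u (f) (s)))) (g (f) (p (q (s) (k (q (s) (s)) (f)))))))  →  (w (u (p (w (u (f) (s)))) (g (f) (p (k (q (s) (s)) (f))))))
2. (w (u (p (w (u (f) (s)))) (g (f) (p (k (q (s) (s)) (f))))))  →  (w (u (p (w (u (f) (s)))) (g (f) (p (k (s) (f))))))
normal form: (w (u (p (w (u (f) (s)))) (g (f) (p (k (s) (f))))))

size = 13


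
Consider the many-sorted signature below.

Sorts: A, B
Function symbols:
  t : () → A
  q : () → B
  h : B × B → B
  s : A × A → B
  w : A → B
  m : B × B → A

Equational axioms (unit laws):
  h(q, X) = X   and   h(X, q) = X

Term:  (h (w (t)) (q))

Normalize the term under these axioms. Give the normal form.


normal form = (w (t))

1. (h (w (t)) (q))  →  (w (t))


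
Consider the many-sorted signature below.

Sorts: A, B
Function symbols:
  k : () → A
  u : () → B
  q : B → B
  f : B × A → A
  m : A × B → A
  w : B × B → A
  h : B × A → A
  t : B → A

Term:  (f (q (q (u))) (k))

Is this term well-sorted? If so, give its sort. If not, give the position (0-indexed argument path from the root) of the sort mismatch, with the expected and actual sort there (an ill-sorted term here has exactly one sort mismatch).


well-sorted; sort = A

      (u) : B
    (q (u)) : B
  (q (q (u))) : B
  (k) : A
(f (q (q (u))) (k)) : A


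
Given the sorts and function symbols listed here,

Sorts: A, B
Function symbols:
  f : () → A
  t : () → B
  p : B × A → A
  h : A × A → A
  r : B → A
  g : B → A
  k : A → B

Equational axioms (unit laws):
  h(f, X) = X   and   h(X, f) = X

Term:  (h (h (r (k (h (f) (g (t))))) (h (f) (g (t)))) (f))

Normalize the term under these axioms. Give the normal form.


1. (h (h (r (k (h (f) (g (t))))) (h (f) (g (t)))) (f))  →  (h (r (k (h (f) (g (t))))) (h (f) (g (t))))
2. (h (r (k (h (f) (g (t))))) (h (f) (g (t))))  →  (h (r (k (g (t)))) (h (f) (g (t))))
3. (h (r (k (g (t)))) (h (f) (g (t))))  →  (h (r (k (g (t)))) (g (t)))

normal form = (h (r (k (g (t)))) (g (t)))


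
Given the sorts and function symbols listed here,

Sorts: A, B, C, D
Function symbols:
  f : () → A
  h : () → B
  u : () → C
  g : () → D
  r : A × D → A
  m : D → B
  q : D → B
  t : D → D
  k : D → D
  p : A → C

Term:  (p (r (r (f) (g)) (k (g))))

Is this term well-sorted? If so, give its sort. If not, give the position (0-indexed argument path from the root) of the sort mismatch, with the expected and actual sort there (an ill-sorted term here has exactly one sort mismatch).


      (f) : A
      (g) : D
    (r (f) (g)) : A
      (g) : D
    (k (g)) : D
  (r (r (f) (g)) (k (g))) : A
(p (r (r (f) (g)) (k (g)))) : C

well-sorted; sort = C


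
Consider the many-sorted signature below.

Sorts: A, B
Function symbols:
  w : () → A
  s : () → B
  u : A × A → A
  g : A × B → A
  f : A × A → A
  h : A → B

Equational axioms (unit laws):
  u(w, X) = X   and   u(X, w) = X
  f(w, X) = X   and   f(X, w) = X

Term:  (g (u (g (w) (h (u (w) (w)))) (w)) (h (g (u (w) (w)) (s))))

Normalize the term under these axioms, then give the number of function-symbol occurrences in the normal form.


size = 9

1. (g (u (g (w) (h (u (w) (w)))) (w)) (h (g (u (w) (w)) (s))))  →  (g (g (w) (h (u (w) (w)))) (h (g (u (w) (w)) (s))))
2. (g (g (w) (h (u (w) (w)))) (h (g (u (w) (w)) (s))))  →  (g (g (w) (h (w))) (h (g (u (w) (w)) (s))))
3. (g (g (w) (h (w))) (h (g (u (w) (w)) (s))))  →  (g (g (w) (h (w))) (h (g (w) (s))))
normal form: (g (g (w) (h (w))) (h (g (w) (s))))


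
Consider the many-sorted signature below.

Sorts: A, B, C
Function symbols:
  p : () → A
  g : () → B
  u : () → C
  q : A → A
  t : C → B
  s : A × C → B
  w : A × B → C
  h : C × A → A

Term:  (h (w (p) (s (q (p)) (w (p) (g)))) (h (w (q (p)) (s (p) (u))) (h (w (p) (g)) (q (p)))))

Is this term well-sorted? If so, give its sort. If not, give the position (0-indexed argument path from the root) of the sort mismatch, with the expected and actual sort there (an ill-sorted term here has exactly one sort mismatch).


    (p) : A
        (p) : A
      (q (p)) : A
        (p) : A
        (g) : B
      (w (p) (g)) : C
    (s (q (p)) (w (p) (g))) : B
  (w (p) (s (q (p)) (w (p) (g)))) : C
        (p) : A
      (q (p)) : A
        (p) : A
        (u) : C
      (s (p) (u)) : B
    (w (q (p)) (s (p) (u))) : C
        (p) : A
        (g) : B
      (w (p) (g)) : C
        (p) : A
      (q (p)) : A
    (h (w (p) (g)) (q (p))) : A
  (h (w (q (p)) (s (p) (u))) (h (w (p) (g)) (q (p)))) : A
(h (w (p) (s (q (p)) (w (p) (g)))) (h (w (q (p)) (s (p) (u))) (h (w (p) (g)) (q (p))))) : A

well-sorted; sort = A


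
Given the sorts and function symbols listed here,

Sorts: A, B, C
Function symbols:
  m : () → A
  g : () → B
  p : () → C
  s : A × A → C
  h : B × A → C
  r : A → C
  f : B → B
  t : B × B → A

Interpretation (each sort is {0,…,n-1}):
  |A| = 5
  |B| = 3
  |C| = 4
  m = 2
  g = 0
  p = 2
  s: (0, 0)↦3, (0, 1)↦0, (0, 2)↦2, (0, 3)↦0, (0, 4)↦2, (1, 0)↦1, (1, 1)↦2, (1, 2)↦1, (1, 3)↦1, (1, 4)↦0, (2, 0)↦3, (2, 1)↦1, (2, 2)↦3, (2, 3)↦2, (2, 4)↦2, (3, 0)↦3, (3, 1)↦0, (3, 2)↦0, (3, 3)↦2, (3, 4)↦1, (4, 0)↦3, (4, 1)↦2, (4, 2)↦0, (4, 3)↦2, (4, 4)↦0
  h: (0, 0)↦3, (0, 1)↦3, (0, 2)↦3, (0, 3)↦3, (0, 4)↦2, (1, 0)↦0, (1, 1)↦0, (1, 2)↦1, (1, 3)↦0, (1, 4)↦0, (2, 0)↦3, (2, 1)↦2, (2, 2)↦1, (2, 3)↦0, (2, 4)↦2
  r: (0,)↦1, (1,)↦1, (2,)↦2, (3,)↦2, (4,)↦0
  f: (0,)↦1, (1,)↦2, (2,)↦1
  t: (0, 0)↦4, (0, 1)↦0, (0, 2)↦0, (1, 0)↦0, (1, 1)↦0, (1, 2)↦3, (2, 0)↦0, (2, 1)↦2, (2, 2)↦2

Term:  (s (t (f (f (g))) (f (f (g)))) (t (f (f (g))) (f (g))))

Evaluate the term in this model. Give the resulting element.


  g = 0
  (f (g)) = f(0,) = 1
  (f (f (g))) = f(1,) = 2
  g = 0
  (f (g)) = f(0,) = 1
  (f (f (g))) = f(1,) = 2
  (t (f (f (g))) (f (f (g)))) = t(2, 2) = 2
  g = 0
  (f (g)) = f(0,) = 1
  (f (f (g))) = f(1,) = 2
  g = 0
  (f (g)) = f(0,) = 1
  (t (f (f (g))) (f (g))) = t(2, 1) = 2
  (s (t (f (f (g))) (f (f (g)))) (t (f (f (g))) (f (g)))) = s(2, 2) = 3

value = 3


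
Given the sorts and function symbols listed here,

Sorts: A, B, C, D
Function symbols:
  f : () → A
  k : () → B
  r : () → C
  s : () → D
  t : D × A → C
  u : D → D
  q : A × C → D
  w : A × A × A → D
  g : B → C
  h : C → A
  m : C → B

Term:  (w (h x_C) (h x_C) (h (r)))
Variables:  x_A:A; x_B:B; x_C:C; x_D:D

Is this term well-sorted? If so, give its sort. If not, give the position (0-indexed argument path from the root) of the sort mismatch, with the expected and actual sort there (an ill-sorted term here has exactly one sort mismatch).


    x_C : C
  (h x_C) : A
    x_C : C
  (h x_C) : A
    (r) : C
  (h (r)) : A
(w (h x_C) (h x_C) (h (r))) : D

well-sorted; sort = D


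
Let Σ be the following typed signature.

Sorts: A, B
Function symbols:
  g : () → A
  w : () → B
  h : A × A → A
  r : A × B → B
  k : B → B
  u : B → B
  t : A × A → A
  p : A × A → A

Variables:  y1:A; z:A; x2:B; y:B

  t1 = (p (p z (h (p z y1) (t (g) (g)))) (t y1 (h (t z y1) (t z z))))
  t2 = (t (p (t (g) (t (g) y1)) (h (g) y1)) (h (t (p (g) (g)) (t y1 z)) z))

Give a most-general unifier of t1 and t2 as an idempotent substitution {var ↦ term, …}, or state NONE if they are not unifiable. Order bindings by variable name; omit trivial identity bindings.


NONE (not unifiable)

head clash or occurs-check failure — not unifiable


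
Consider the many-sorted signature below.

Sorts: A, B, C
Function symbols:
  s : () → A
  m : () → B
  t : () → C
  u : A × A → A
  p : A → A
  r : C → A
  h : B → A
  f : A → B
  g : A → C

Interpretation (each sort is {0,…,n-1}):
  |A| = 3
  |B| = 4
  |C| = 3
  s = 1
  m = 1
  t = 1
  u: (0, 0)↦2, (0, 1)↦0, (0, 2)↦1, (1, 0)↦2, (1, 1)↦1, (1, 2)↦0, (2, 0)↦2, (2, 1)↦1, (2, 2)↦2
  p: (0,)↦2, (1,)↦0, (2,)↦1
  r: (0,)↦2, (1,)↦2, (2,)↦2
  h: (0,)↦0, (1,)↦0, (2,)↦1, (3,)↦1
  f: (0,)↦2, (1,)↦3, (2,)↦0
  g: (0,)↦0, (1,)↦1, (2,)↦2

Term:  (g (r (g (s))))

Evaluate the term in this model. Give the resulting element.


value = 2

  s = 1
  (g (s)) = g(1,) = 1
  (r (g (s))) = r(1,) = 2
  (g (r (g (s)))) = g(2,) = 2


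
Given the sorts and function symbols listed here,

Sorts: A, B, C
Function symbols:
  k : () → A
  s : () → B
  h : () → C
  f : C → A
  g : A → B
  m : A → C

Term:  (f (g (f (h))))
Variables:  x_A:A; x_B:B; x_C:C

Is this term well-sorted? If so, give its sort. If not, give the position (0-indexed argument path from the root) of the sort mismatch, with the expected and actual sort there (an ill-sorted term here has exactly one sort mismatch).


      (h) : C
    (f (h)) : A
  (g (f (h))) : B
(f (g (f (h)))) : ✗ arg 0 at [0] has sort B, expected C

ill-sorted at position [0]: expected C, got B


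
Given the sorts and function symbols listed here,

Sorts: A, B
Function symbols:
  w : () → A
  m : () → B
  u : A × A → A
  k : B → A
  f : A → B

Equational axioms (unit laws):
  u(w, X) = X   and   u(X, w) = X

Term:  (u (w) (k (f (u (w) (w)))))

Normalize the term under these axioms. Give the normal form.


1. (u (w) (k (f (u (w) (w)))))  →  (k (f (u (w) (w))))
2. (k (f (u (w) (w))))  →  (k (f (w)))

normal form = (k (f (w)))


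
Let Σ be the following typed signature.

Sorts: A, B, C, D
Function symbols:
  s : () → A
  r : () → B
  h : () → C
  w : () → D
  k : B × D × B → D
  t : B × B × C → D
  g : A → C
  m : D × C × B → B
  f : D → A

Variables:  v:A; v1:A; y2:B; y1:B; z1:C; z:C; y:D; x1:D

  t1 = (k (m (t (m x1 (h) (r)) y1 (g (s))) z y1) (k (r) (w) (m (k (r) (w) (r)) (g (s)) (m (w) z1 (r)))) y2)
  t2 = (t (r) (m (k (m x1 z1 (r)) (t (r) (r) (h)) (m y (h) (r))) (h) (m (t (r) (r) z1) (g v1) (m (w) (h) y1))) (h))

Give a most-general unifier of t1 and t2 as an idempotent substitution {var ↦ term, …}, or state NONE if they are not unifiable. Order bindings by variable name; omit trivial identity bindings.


head clash or occurs-check failure — not unifiable

NONE (not unifiable)


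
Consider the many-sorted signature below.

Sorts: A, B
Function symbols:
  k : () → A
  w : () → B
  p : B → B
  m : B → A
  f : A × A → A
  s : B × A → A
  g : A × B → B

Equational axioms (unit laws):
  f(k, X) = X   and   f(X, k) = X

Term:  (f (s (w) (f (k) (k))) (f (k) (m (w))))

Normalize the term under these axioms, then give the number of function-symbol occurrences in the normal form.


1. (f (s (w) (f (k) (k))) (f (k) (m (w))))  →  (f (s (w) (k)) (f (k) (m (w))))
2. (f (s (w) (k)) (f (k) (m (w))))  →  (f (s (w) (k)) (m (w)))
normal form: (f (s (w) (k)) (m (w)))

size = 6


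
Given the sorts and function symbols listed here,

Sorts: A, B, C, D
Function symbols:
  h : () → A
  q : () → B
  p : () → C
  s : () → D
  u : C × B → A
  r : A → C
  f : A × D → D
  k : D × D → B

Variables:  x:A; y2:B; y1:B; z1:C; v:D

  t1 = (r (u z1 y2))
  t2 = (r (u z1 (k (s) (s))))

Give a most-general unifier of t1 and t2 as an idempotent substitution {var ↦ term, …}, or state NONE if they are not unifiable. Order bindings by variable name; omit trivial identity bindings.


{y2 ↦ (k (s) (s))}


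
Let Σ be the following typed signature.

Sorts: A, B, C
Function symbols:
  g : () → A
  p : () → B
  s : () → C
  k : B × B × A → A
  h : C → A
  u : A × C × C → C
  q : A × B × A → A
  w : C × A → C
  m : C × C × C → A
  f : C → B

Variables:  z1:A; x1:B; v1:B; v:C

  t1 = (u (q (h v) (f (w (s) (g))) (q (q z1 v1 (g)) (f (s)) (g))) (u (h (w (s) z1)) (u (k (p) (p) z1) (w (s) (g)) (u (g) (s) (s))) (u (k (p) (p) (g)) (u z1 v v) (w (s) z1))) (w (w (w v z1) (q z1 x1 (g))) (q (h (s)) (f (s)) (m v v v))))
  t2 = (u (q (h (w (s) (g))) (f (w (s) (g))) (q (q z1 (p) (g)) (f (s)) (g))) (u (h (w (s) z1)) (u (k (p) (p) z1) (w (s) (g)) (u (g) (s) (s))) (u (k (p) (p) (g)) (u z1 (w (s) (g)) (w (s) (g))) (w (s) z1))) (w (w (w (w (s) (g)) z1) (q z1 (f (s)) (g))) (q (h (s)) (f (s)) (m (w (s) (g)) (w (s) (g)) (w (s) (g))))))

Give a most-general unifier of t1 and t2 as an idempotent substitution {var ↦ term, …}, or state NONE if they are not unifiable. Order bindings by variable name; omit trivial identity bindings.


{v ↦ (w (s) (g)), v1 ↦ (p), x1 ↦ (f (s))}


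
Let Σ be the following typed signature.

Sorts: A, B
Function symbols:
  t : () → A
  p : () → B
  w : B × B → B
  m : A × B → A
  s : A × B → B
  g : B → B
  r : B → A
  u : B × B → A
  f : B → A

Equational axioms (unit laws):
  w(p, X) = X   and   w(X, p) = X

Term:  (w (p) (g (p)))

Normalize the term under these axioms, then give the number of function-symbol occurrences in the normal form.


1. (w (p) (g (p)))  →  (g (p))
normal form: (g (p))

size = 2


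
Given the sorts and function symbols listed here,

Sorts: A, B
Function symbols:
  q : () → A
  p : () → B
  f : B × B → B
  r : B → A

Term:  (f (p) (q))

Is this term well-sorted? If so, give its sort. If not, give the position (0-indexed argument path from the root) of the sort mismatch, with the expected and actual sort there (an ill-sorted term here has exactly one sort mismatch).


  (p) : B
  (q) : A
(f (p) (q)) : ✗ arg 1 at [1] has sort A, expected B

ill-sorted at position [1]: expected B, got A


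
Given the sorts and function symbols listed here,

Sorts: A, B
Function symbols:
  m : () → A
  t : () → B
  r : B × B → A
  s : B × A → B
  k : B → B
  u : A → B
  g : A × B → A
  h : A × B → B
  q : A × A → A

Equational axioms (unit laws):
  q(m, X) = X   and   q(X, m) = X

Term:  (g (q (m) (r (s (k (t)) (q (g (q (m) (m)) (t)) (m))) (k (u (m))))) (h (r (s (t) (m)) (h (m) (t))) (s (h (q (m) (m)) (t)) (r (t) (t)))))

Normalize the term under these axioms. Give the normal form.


normal form = (g (r (s (k (t)) (g (m) (t))) (k (u (m)))) (h (r (s (t) (m)) (h (m) (t))) (s (h (m) (t)) (r (t) (t)))))

1. (g (q (m) (r (s (k (t)) (q (g (q (m) (m)) (t)) (m))) (k (u (m))))) (h (r (s (t) (m)) (h (m) (t))) (s (h (q (m) (m)) (t)) (r (t) (t)))))  →  (g (r (s (k (t)) (q (g (q (m) (m)) (t)) (m))) (k (u (m)))) (h (r (s (t) (m)) (h (m) (t))) (s (h (q (m) (m)) (t)) (r (t) (t)))))
2. (g (r (s (k (t)) (q (g (q (m) (m)) (t)) (m))) (k (u (m)))) (h (r (s (t) (m)) (h (m) (t))) (s (h (q (m) (m)) (t)) (r (t) (t)))))  →  (g (r (s (k (t)) (g (q (m) (m)) (t))) (k (u (m)))) (h (r (s (t) (m)) (h (m) (t))) (s (h (q (m) (m)) (t)) (r (t) (t)))))
3. (g (r (s (k (t)) (g (q (m) (m)) (t))) (k (u (m)))) (h (r (s (t) (m)) (h (m) (t))) (s (h (q (m) (m)) (t)) (r (t) (t)))))  →  (g (r (s (k (t)) (g (m) (t))) (k (u (m)))) (h (r (s (t) (m)) (h (m) (t))) (s (h (q (m) (m)) (t)) (r (t) (t)))))
4. (g (r (s (k (t)) (g (m) (t))) (k (u (m)))) (h (r (s (t) (m)) (h (m) (t))) (s (h (q (m) (m)) (t)) (r (t) (t)))))  →  (g (r (s (k (t)) (g (m) (t))) (k (u (m)))) (h (r (s (t) (m)) (h (m) (t))) (s (h (m) (t)) (r (t) (t)))))


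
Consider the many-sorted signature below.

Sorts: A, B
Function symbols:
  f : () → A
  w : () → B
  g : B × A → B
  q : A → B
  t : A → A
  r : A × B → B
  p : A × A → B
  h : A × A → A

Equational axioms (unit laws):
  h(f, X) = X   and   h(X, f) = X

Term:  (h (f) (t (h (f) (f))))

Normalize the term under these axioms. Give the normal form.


normal form = (t (f))

1. (h (f) (t (h (f) (f))))  →  (t (h (f) (f)))
2. (t (h (f) (f)))  →  (t (f))


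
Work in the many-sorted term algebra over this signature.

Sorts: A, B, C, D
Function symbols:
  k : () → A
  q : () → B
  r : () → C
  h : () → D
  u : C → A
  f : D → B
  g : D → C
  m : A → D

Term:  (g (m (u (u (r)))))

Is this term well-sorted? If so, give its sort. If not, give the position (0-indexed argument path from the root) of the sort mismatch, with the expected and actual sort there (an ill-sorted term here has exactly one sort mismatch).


        (r) : C
      (u (r)) : A
    (u (u (r))) : ✗ arg 0 at [0, 0, 0] has sort A, expected C

ill-sorted at position [0, 0, 0]: expected C, got A


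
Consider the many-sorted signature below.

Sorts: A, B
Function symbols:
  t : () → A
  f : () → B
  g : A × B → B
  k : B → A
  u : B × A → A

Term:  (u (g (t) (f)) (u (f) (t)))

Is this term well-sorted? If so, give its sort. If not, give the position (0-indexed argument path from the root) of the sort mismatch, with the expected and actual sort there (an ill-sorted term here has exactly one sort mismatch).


well-sorted; sort = A

    (t) : A
    (f) : B
  (g (t) (f)) : B
    (f) : B
    (t) : A
  (u (f) (t)) : A
(u (g (t) (f)) (u (f) (t))) : A


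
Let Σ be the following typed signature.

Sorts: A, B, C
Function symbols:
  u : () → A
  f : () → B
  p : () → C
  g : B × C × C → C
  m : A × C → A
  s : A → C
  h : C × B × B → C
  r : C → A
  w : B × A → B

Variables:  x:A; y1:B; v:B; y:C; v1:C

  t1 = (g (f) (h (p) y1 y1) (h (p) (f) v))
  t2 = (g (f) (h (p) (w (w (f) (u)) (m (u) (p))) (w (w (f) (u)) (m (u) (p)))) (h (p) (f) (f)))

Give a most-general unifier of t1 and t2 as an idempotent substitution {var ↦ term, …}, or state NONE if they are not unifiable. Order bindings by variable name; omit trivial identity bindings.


{v ↦ (f), y1 ↦ (w (w (f) (u)) (m (u) (p)))}


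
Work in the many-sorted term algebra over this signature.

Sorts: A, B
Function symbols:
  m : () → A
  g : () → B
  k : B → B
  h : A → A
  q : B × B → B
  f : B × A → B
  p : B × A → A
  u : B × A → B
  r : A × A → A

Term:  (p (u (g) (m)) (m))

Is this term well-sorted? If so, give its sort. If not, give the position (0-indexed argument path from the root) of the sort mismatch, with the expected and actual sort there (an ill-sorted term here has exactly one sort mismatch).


well-sorted; sort = A

    (g) : B
    (m) : A
  (u (g) (m)) : B
  (m) : A
(p (u (g) (m)) (m)) : A


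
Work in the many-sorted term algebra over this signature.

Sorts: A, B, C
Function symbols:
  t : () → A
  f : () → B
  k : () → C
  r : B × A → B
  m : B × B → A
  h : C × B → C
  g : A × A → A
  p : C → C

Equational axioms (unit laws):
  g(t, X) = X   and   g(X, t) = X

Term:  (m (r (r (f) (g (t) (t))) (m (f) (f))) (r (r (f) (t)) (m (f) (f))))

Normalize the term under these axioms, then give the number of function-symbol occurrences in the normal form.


size = 15

1. (m (r (r (f) (g (t) (t))) (m (f) (f))) (r (r (f) (t)) (m (f) (f))))  →  (m (r (r (f) (t)) (m (f) (f))) (r (r (f) (t)) (m (f) (f))))
normal form: (m (r (r (f) (t)) (m (f) (f))) (r (r (f) (t)) (m (f) (f))))


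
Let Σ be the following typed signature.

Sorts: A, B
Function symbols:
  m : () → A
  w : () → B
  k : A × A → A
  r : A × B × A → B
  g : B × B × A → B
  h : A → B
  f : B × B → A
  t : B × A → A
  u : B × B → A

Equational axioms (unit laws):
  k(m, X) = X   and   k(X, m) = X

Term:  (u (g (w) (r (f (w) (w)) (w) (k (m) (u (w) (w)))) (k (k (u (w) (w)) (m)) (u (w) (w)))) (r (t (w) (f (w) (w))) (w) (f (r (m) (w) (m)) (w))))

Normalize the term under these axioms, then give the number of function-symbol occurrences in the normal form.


1. (u (g (w) (r (f (w) (w)) (w) (k (m) (u (w) (w)))) (k (k (u (w) (w)) (m)) (u (w) (w)))) (r (t (w) (f (w) (w))) (w) (f (r (m) (w) (m)) (w))))  →  (u (g (w) (r (f (w) (w)) (w) (u (w) (w))) (k (k (u (w) (w)) (m)) (u (w) (w)))) (r (t (w) (f (w) (w))) (w) (f (r (m) (w) (m)) (w))))
2. (u (g (w) (r (f (w) (w)) (w) (u (w) (w))) (k (k (u (w) (w)) (m)) (u (w) (w)))) (r (t (w) (f (w) (w))) (w) (f (r (m) (w) (m)) (w))))  →  (u (g (w) (r (f (w) (w)) (w) (u (w) (w))) (k (u (w) (w)) (u (w) (w)))) (r (t (w) (f (w) (w))) (w) (f (r (m) (w) (m)) (w))))
normal form: (u (g (w) (r (f (w) (w)) (w) (u (w) (w))) (k (u (w) (w)) (u (w) (w)))) (r (t (w) (f (w) (w))) (w) (f (r (m) (w) (m)) (w))))

size = 31


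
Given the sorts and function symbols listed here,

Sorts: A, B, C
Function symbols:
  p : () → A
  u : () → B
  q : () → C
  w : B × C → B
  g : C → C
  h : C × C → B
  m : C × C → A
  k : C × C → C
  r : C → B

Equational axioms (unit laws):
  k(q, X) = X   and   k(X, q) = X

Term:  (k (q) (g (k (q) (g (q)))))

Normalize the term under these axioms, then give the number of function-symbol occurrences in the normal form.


1. (k (q) (g (k (q) (g (q)))))  →  (g (k (q) (g (q))))
2. (g (k (q) (g (q))))  →  (g (g (q)))
normal form: (g (g (q)))

size = 3


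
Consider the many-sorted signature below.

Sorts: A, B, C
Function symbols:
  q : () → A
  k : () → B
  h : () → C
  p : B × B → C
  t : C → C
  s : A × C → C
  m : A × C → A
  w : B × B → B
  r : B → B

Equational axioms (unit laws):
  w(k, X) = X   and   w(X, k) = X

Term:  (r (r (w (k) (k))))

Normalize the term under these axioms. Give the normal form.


normal form = (r (r (k)))

1. (r (r (w (k) (k))))  →  (r (r (k)))


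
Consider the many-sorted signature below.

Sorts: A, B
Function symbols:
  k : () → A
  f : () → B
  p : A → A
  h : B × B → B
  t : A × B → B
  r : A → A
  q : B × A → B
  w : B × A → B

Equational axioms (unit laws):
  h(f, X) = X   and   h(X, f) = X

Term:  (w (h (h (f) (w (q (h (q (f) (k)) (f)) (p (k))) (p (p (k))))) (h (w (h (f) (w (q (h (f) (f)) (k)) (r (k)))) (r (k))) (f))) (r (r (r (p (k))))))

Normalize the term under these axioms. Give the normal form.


normal form = (w (h (w (q (q (f) (k)) (p (k))) (p (p (k)))) (w (w (q (f) (k)) (r (k))) (r (k)))) (r (r (r (p (k))))))

1. (w (h (h (f) (w (q (h (q (f) (k)) (f)) (p (k))) (p (p (k))))) (h (w (h (f) (w (q (h (f) (f)) (k)) (r (k)))) (r (k))) (f))) (r (r (r (p (k))))))  →  (w (h (w (q (h (q (f) (k)) (f)) (p (k))) (p (p (k)))) (h (w (h (f) (w (q (h (f) (f)) (k)) (r (k)))) (r (k))) (f))) (r (r (r (p (k))))))
2. (w (h (w (q (h (q (f) (k)) (f)) (p (k))) (p (p (k)))) (h (w (h (f) (w (q (h (f) (f)) (k)) (r (k)))) (r (k))) (f))) (r (r (r (p (k))))))  →  (w (h (w (q (q (f) (k)) (p (k))) (p (p (k)))) (h (w (h (f) (w (q (h (f) (f)) (k)) (r (k)))) (r (k))) (f))) (r (r (r (p (k))))))
3. (w (h (w (q (q (f) (k)) (p (k))) (p (p (k)))) (h (w (h (f) (w (q (h (f) (f)) (k)) (r (k)))) (r (k))) (f))) (r (r (r (p (k))))))  →  (w (h (w (q (q (f) (k)) (p (k))) (p (p (k)))) (w (h (f) (w (q (h (f) (f)) (k)) (r (k)))) (r (k)))) (r (r (r (p (k))))))
4. (w (h (w (q (q (f) (k)) (p (k))) (p (p (k)))) (w (h (f) (w (q (h (f) (f)) (k)) (r (k)))) (r (k)))) (r (r (r (p (k))))))  →  (w (h (w (q (q (f) (k)) (p (k))) (p (p (k)))) (w (w (q (h (f) (f)) (k)) (r (k))) (r (k)))) (r (r (r (p (k))))))
5. (w (h (w (q (q (f) (k)) (p (k))) (p (p (k)))) (w (w (q (h (f) (f)) (k)) (r (k))) (r (k)))) (r (r (r (p (k))))))  →  (w (h (w (q (q (f) (k)) (p (k))) (p (p (k)))) (w (w (q (f) (k)) (r (k))) (r (k)))) (r (r (r (p (k))))))


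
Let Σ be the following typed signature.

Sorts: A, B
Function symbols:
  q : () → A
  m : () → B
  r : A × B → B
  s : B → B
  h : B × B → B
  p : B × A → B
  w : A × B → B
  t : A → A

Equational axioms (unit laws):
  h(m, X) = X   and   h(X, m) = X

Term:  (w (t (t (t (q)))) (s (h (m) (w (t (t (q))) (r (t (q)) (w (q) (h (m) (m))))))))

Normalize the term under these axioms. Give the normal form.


1. (w (t (t (t (q)))) (s (h (m) (w (t (t (q))) (r (t (q)) (w (q) (h (m) (m))))))))  →  (w (t (t (t (q)))) (s (w (t (t (q))) (r (t (q)) (w (q) (h (m) (m)))))))
2. (w (t (t (t (q)))) (s (w (t (t (q))) (r (t (q)) (w (q) (h (m) (m)))))))  →  (w (t (t (t (q)))) (s (w (t (t (q))) (r (t (q)) (w (q) (m))))))

normal form = (w (t (t (t (q)))) (s (w (t (t (q))) (r (t (q)) (w (q) (m))))))


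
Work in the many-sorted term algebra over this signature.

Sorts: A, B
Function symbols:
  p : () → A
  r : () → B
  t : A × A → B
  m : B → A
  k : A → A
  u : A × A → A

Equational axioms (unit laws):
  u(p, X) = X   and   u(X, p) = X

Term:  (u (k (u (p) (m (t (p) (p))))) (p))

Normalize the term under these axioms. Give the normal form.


1. (u (k (u (p) (m (t (p) (p))))) (p))  →  (k (u (p) (m (t (p) (p)))))
2. (k (u (p) (m (t (p) (p)))))  →  (k (m (t (p) (p))))

normal form = (k (m (t (p) (p))))


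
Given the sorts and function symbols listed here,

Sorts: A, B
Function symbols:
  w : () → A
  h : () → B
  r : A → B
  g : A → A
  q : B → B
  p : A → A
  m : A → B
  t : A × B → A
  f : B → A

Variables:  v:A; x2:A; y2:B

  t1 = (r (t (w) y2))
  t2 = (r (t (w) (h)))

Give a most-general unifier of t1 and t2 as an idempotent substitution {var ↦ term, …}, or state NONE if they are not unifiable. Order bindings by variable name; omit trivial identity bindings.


{y2 ↦ (h)}


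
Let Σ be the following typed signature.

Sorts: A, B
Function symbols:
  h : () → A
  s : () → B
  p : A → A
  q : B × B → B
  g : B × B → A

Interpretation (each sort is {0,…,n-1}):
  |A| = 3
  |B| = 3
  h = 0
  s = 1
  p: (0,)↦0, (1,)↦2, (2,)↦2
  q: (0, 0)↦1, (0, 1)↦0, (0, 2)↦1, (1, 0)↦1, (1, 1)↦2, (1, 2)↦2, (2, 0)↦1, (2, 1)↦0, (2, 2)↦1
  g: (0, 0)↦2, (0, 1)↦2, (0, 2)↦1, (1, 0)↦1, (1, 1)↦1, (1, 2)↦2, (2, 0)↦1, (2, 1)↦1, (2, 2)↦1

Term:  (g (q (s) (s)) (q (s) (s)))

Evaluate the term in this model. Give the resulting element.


  s = 1
  s = 1
  (q (s) (s)) = q(1, 1) = 2
  s = 1
  s = 1
  (q (s) (s)) = q(1, 1) = 2
  (g (q (s) (s)) (q (s) (s))) = g(2, 2) = 1

value = 1


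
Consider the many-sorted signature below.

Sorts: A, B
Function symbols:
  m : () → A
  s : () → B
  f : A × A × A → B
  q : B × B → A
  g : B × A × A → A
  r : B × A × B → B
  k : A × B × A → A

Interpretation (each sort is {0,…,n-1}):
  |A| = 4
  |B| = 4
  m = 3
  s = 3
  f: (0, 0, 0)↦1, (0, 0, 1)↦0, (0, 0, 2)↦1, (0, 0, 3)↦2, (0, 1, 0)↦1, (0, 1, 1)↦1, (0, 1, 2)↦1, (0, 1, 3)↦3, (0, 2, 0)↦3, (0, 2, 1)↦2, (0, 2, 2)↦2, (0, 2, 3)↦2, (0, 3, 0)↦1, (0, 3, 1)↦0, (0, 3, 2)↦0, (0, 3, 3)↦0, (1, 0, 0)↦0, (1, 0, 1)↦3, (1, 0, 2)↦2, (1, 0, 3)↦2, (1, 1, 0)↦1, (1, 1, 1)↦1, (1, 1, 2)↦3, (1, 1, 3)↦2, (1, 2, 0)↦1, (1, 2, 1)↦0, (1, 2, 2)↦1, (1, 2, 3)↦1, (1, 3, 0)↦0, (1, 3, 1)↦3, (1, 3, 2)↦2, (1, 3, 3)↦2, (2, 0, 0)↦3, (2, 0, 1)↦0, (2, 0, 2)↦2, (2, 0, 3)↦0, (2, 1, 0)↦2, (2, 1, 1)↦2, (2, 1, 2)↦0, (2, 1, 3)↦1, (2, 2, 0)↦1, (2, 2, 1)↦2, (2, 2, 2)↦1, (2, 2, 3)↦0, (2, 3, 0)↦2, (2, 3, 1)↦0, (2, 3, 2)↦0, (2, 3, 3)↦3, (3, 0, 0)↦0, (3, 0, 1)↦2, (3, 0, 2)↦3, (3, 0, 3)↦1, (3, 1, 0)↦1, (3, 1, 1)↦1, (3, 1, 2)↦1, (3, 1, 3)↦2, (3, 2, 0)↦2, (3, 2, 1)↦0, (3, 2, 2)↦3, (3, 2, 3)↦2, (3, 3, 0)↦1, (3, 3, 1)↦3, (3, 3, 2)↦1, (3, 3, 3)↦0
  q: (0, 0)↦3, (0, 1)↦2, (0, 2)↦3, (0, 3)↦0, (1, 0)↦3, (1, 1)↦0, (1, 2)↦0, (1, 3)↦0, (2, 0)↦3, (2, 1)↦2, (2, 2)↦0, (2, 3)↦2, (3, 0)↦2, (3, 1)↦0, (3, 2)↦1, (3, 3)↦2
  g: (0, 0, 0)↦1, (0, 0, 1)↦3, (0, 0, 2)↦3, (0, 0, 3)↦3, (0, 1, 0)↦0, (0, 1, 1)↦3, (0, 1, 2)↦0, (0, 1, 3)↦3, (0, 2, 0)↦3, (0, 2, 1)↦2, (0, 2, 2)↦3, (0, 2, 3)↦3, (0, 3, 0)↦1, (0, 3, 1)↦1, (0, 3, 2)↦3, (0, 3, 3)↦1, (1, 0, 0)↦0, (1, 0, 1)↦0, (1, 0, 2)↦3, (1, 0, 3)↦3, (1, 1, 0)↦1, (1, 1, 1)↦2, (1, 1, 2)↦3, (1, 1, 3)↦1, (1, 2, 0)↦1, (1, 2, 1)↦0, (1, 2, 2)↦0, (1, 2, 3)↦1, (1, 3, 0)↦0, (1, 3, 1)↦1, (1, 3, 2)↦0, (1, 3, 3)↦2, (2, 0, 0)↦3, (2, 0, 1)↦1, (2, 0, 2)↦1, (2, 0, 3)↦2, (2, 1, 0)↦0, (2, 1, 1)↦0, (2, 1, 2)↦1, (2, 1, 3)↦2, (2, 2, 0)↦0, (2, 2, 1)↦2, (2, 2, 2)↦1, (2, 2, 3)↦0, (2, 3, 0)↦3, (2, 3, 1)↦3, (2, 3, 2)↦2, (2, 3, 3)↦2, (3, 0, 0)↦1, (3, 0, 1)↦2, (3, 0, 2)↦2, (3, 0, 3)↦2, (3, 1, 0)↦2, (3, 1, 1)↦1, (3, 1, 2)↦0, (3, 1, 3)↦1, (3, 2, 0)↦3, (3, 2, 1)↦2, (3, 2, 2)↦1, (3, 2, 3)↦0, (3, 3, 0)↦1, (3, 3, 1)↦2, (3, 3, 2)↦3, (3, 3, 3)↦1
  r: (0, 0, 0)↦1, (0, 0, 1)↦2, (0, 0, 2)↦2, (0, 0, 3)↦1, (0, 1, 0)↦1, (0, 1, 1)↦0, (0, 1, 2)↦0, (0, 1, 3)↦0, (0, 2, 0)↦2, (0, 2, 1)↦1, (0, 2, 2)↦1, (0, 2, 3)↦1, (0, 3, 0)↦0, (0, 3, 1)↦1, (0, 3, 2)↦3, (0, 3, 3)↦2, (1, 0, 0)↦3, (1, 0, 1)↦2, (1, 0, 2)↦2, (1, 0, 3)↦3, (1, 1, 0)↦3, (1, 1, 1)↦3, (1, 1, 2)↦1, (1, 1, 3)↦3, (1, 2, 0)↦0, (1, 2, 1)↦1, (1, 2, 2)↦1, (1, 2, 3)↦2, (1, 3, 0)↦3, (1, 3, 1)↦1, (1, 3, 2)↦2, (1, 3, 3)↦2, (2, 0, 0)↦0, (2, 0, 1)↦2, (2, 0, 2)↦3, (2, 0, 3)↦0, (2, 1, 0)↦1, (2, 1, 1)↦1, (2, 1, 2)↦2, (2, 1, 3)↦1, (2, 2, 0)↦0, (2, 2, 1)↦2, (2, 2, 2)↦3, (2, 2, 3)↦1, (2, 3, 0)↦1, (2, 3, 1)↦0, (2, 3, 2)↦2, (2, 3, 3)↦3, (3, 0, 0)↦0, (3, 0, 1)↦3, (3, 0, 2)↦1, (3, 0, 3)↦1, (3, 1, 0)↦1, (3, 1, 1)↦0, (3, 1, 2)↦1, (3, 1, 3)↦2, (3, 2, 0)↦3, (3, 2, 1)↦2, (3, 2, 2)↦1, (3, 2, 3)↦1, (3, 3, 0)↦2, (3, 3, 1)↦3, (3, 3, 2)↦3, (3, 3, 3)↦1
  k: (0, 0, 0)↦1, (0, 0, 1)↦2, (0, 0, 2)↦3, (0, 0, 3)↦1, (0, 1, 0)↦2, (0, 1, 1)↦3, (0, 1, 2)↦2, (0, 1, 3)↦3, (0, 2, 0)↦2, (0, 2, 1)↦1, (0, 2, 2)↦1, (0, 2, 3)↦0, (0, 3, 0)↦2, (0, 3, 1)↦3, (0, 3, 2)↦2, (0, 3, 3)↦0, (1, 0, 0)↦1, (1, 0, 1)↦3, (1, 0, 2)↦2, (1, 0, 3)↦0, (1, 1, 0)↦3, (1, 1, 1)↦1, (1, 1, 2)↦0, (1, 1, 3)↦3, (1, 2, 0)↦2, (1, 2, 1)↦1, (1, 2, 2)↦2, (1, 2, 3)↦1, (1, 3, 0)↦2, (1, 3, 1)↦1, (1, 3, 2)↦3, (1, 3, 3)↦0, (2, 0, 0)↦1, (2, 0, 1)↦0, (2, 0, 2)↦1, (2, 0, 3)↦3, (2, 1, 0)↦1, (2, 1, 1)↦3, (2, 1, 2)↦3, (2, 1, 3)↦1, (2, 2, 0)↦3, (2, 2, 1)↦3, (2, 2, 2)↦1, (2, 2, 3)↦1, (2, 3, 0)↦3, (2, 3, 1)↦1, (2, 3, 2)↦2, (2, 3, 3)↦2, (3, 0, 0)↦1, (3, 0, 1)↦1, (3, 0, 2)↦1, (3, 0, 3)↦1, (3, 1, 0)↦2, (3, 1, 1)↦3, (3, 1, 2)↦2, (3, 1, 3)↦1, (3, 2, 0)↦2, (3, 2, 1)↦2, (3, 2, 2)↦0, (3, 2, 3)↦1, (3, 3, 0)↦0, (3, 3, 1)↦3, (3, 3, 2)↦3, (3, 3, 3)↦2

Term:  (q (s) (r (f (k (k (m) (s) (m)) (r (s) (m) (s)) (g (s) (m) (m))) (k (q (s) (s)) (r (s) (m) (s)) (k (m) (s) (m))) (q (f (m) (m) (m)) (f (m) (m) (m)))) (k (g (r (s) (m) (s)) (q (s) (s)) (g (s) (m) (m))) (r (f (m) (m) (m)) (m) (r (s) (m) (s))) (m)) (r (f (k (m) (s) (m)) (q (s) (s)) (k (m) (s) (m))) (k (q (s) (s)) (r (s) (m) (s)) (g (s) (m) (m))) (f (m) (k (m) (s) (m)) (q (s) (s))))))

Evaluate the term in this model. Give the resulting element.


value = 2

  s = 3
  m = 3
  s = 3
  m = 3
  (k (m) (s) (m)) = k(3, 3, 3) = 2
  s = 3
  m = 3
  s = 3
  (r (s) (m) (s)) = r(3, 3, 3) = 1
  s = 3
  m = 3
  m = 3
  (g (s) (m) (m)) = g(3, 3, 3) = 1
  (k (k (m) (s) (m)) (r (s) (m) (s)) (g (s) (m) (m))) = k(2, 1, 1) = 3
  s = 3
  s = 3
  (q (s) (s)) = q(3, 3) = 2
  s = 3
  m = 3
  s = 3
  (r (s) (m) (s)) = r(3, 3, 3) = 1
  m = 3
  s = 3
  m = 3
  (k (m) (s) (m)) = k(3, 3, 3) = 2
  (k (q (s) (s)) (r (s) (m) (s)) (k (m) (s) (m))) = k(2, 1, 2) = 3
  m = 3
  m = 3
  m = 3
  (f (m) (m) (m)) = f(3, 3, 3) = 0
  m = 3
  m = 3
  m = 3
  (f (m) (m) (m)) = f(3, 3, 3) = 0
  (q (f (m) (m) (m)) (f (m) (m) (m))) = q(0, 0) = 3
  (f (k (k (m) (s) (m)) (r (s) (m) (s)) (g (s) (m) (m))) (k (q (s) (s)) (r (s) (m) (s)) (k (m) (s) (m))) (q (f (m) (m) (m)) (f (m) (m) (m)))) = f(3, 3, 3) = 0
  s = 3
  m = 3
  s = 3
  (r (s) (m) (s)) = r(3, 3, 3) = 1
  s = 3
  s = 3
  (q (s) (s)) = q(3, 3) = 2
  s = 3
  m = 3
  m = 3
  (g (s) (m) (m)) = g(3, 3, 3) = 1
  (g (r (s) (m) (s)) (q (s) (s)) (g (s) (m) (m))) = g(1, 2, 1) = 0
  m = 3
  m = 3
  m = 3
  (f (m) (m) (m)) = f(3, 3, 3) = 0
  m = 3
  s = 3
  m = 3
  s = 3
  (r (s) (m) (s)) = r(3, 3, 3) = 1
  (r (f (m) (m) (m)) (m) (r (s) (m) (s))) = r(0, 3, 1) = 1
  m = 3
  (k (g (r (s) (m) (s)) (q (s) (s)) (g (s) (m) (m))) (r (f (m) (m) (m)) (m) (r (s) (m) (s))) (m)) = k(0, 1, 3) = 3
  m = 3
  s = 3
  m = 3
  (k (m) (s) (m)) = k(3, 3, 3) = 2
  s = 3
  s = 3
  (q (s) (s)) = q(3, 3) = 2
  m = 3
  s = 3
  m = 3
  (k (m) (s) (m)) = k(3, 3, 3) = 2
  (f (k (m) (s) (m)) (q (s) (s)) (k (m) (s) (m))) = f(2, 2, 2) = 1
  s = 3
  s = 3
  (q (s) (s)) = q(3, 3) = 2
  s = 3
  m = 3
  s = 3
  (r (s) (m) (s)) = r(3, 3, 3) = 1
  s = 3
  m = 3
  m = 3
  (g (s) (m) (m)) = g(3, 3, 3) = 1
  (k (q (s) (s)) (r (s) (m) (s)) (g (s) (m) (m))) = k(2, 1, 1) = 3
  m = 3
  m = 3
  s = 3
  m = 3
  (k (m) (s) (m)) = k(3, 3, 3) = 2
  s = 3
  s = 3
  (q (s) (s)) = q(3, 3) = 2
  (f (m) (k (m) (s) (m)) (q (s) (s))) = f(3, 2, 2) = 3
  (r (f (k (m) (s) (m)) (q (s) (s)) (k (m) (s) (m))) (k (q (s) (s)) (r (s) (m) (s)) (g (s) (m) (m))) (f (m) (k (m) (s) (m)) (q (s) (s)))) = r(1, 3, 3) = 2
  (r (f (k (k (m) (s) (m)) (r (s) (m) (s)) (g (s) (m) (m))) (k (q (s) (s)) (r (s) (m) (s)) (k (m) (s) (m))) (q (f (m) (m) (m)) (f (m) (m) (m)))) (k (g (r (s) (m) (s)) (q (s) (s)) (g (s) (m) (m))) (r (f (m) (m) (m)) (m) (r (s) (m) (s))) (m)) (r (f (k (m) (s) (m)) (q (s) (s)) (k (m) (s) (m))) (k (q (s) (s)) (r (s) (m) (s)) (g (s) (m) (m))) (f (m) (k (m) (s) (m)) (q (s) (s))))) = r(0, 3, 2) = 3
  (q (s) (r (f (k (k (m) (s) (m)) (r (s) (m) (s)) (g (s) (m) (m))) (k (q (s) (s)) (r (s) (m) (s)) (k (m) (s) (m))) (q (f (m) (m) (m)) (f (m) (m) (m)))) (k (g (r (s) (m) (s)) (q (s) (s)) (g (s) (m) (m))) (r (f (m) (m) (m)) (m) (r (s) (m) (s))) (m)) (r (f (k (m) (s) (m)) (q (s) (s)) (k (m) (s) (m))) (k (q (s) (s)) (r (s) (m) (s)) (g (s) (m) (m))) (f (m) (k (m) (s) (m)) (q (s) (s)))))) = q(3, 3) = 2


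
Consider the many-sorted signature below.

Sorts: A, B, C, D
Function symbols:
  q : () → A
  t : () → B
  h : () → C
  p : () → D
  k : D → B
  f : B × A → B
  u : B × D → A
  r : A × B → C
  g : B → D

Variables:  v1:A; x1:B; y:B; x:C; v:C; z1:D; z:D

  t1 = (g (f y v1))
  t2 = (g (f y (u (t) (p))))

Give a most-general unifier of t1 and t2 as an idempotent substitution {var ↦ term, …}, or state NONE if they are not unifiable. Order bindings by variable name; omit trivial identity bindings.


{v1 ↦ (u (t) (p))}


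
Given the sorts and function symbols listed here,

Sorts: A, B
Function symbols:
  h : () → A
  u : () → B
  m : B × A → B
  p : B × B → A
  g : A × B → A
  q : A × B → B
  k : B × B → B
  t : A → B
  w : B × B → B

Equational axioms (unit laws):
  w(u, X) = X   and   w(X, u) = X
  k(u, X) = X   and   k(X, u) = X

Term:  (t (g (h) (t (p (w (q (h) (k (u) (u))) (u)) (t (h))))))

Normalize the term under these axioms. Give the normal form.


1. (t (g (h) (t (p (w (q (h) (k (u) (u))) (u)) (t (h))))))  →  (t (g (h) (t (p (q (h) (k (u) (u))) (t (h))))))
2. (t (g (h) (t (p (q (h) (k (u) (u))) (t (h))))))  →  (t (g (h) (t (p (q (h) (u)) (t (h))))))

normal form = (t (g (h) (t (p (q (h) (u)) (t (h))))))
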